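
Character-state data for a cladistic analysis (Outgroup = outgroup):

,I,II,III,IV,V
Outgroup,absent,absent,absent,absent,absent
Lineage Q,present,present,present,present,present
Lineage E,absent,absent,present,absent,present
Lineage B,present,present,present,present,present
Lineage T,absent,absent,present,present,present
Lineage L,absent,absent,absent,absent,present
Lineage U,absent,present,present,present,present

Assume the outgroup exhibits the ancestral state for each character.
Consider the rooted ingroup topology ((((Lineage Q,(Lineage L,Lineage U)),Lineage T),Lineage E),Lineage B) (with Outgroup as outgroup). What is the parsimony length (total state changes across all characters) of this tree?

Map each character onto ((((Lineage Q,(Lineage L,Lineage U)),Lineage T),Lineage E),Lineage B) (rooted by Outgroup) and count the minimum state changes it requires (Fitch parsimony):
I: 2; II: 3; III: 2; IV: 3; V: 1.
Total tree length = 11.

11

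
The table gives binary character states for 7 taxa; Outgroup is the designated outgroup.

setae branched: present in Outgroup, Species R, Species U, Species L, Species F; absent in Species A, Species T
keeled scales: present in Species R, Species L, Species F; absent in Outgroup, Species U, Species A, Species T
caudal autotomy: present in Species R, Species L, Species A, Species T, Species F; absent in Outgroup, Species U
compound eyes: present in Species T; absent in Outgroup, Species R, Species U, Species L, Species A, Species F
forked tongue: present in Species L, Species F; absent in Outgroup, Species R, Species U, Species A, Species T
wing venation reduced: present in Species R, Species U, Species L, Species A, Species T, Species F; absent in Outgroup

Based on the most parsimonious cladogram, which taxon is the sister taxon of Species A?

Species T

Character polarity is set by the outgroup: the derived state is whichever differs from the outgroup's state, so for setae branched the derived state is 'absent', and for the remaining characters it is 'present'.
Only Species A and Species T show the derived state 'absent' for setae branched, supporting them as a clade.
Only Species F, Species L, and Species R show the derived state 'present' for keeled scales, supporting them as a clade.
Only Species A, Species F, Species L, Species R, and Species T show the derived state 'present' for caudal autotomy, supporting them as a clade.
compound eyes: derived state 'present' in Species T only — an autapomorphy, so it tells us nothing about relationships among taxa.
Only Species F and Species L show the derived state 'present' for forked tongue, supporting them as a clade.
wing venation reduced (derived state 'present') is shared by all ingroup taxa — unites the whole ingroup.
Most parsimonious ingroup topology: (((Species R,(Species L,Species F)),(Species A,Species T)),Species U).
Species A and Species T form a cherry on this tree, so they are sister taxa.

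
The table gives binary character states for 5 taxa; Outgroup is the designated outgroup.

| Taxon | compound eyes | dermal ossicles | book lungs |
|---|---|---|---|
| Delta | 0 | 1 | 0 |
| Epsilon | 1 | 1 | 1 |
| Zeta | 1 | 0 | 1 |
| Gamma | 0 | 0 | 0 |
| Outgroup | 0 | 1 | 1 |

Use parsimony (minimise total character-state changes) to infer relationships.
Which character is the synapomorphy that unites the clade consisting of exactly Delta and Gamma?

book lungs

Character polarity is set by the outgroup: the derived state is whichever differs from the outgroup's state, so for dermal ossicles, book lungs the derived state is '0', and for the remaining characters it is '1'.
compound eyes (derived state '1') is shared by Epsilon and Zeta — a synapomorphy uniting that clade.
dermal ossicles (state '0') occurs in Gamma and Zeta but conflicts with the nesting implied by the other characters — most parsimoniously interpreted as homoplasy.
book lungs (derived state '0') is shared by Delta and Gamma — a synapomorphy uniting that clade.
Most parsimonious ingroup topology: ((Epsilon,Zeta),(Gamma,Delta)).
The clade {Delta, Gamma} is supported by book lungs: its derived state '0' occurs in exactly those taxa and in no other taxon (including the outgroup).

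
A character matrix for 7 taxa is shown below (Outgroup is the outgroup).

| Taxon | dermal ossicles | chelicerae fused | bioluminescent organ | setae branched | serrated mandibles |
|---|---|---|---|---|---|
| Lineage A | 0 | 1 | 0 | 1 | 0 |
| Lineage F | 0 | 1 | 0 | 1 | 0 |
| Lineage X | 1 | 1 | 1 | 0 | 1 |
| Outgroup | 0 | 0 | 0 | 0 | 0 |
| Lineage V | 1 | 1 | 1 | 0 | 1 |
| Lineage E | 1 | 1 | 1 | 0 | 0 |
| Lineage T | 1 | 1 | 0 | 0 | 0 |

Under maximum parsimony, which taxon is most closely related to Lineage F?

Lineage A

The outgroup has state '0' for every character, so '1' is the derived state throughout.
dermal ossicles (derived state '1') is shared by Lineage E, Lineage T, Lineage V, and Lineage X — a synapomorphy uniting that clade.
chelicerae fused (derived state '1') is shared by all ingroup taxa — unites the whole ingroup.
Only Lineage E, Lineage V, and Lineage X show the derived state '1' for bioluminescent organ, supporting them as a clade.
setae branched: derived state '1' in Lineage A and Lineage F only — synapomorphy for {Lineage A, Lineage F}.
Only Lineage V and Lineage X show the derived state '1' for serrated mandibles, supporting them as a clade.
Most parsimonious ingroup topology: ((Lineage T,((Lineage X,Lineage V),Lineage E)),(Lineage F,Lineage A)).
Lineage F and Lineage A form a cherry on this tree, so they are sister taxa.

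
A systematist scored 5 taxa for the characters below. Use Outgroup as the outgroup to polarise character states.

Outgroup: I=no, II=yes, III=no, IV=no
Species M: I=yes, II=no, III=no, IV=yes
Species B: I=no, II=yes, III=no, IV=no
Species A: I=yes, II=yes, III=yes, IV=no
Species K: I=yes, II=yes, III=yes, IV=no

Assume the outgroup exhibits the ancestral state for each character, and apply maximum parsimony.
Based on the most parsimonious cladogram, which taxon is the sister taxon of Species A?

Species K

Character polarity is set by the outgroup: the derived state is whichever differs from the outgroup's state, so for II the derived state is 'no', and for the remaining characters it is 'yes'.
Only Species A, Species K, and Species M show the derived state 'yes' for I, supporting them as a clade.
II: derived state 'no' in Species M only — an autapomorphy, so it tells us nothing about relationships among taxa.
III: derived state 'yes' in Species A and Species K only — synapomorphy for {Species A, Species K}.
IV: derived state 'yes' in Species M only — an autapomorphy, so it tells us nothing about relationships among taxa.
Most parsimonious ingroup topology: ((Species M,(Species A,Species K)),Species B).
Species A and Species K form a cherry on this tree, so they are sister taxa.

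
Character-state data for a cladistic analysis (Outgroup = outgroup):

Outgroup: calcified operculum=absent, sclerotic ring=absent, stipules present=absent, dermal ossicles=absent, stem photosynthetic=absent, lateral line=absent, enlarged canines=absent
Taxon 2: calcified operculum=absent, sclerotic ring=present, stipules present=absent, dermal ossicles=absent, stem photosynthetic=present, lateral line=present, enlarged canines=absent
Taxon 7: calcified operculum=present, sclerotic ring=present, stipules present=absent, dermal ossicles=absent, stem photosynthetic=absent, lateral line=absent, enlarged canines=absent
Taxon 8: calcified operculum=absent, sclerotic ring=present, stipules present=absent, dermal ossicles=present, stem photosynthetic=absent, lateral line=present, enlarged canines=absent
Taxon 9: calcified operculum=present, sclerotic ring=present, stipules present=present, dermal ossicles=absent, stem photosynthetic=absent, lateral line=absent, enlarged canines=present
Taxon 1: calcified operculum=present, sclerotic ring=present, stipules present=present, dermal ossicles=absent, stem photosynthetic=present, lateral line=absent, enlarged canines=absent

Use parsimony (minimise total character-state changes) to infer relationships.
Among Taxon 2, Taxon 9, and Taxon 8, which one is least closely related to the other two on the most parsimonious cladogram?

The outgroup has state 'absent' for every character, so 'present' is the derived state throughout.
calcified operculum: derived state 'present' in Taxon 1, Taxon 7, and Taxon 9 only — synapomorphy for {Taxon 1, Taxon 7, Taxon 9}.
All ingroup taxa share the derived state 'present' for sclerotic ring; it defines the ingroup but does not resolve relationships within it.
stipules present: derived state 'present' in Taxon 1 and Taxon 9 only — synapomorphy for {Taxon 1, Taxon 9}.
dermal ossicles (derived state 'present') is unique to Taxon 8 (autapomorphy; uninformative for grouping).
stem photosynthetic (state 'present') occurs in Taxon 1 and Taxon 2 but conflicts with the nesting implied by the other characters — most parsimoniously interpreted as homoplasy.
lateral line: derived state 'present' in Taxon 2 and Taxon 8 only — synapomorphy for {Taxon 2, Taxon 8}.
enlarged canines: derived state 'present' in Taxon 9 only — an autapomorphy, so it tells us nothing about relationships among taxa.
Most parsimonious ingroup topology: ((Taxon 2,Taxon 8),(Taxon 7,(Taxon 9,Taxon 1))).
Taxon 8 and Taxon 2 share a more recent common ancestor with each other than either does with Taxon 9, so Taxon 9 is the least closely related of the three.

Taxon 9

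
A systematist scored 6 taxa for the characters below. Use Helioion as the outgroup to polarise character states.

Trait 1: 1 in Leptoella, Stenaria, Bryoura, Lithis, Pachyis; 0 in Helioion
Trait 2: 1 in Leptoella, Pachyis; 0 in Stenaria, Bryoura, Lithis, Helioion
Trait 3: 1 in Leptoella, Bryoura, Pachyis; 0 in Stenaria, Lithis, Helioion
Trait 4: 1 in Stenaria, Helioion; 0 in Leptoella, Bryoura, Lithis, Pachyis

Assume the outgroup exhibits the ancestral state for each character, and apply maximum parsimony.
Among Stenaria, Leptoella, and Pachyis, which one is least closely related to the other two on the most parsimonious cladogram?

Character polarity is set by the outgroup: the derived state is whichever differs from the outgroup's state, so for Trait 4 the derived state is '0', and for the remaining characters it is '1'.
All ingroup taxa share the derived state '1' for Trait 1; it defines the ingroup but does not resolve relationships within it.
Only Leptoella and Pachyis show the derived state '1' for Trait 2, supporting them as a clade.
Trait 3 (derived state '1') is shared by Bryoura, Leptoella, and Pachyis — a synapomorphy uniting that clade.
Only Bryoura, Leptoella, Lithis, and Pachyis show the derived state '0' for Trait 4, supporting them as a clade.
Most parsimonious ingroup topology: (((Bryoura,(Leptoella,Pachyis)),Lithis),Stenaria).
Pachyis and Leptoella share a more recent common ancestor with each other than either does with Stenaria, so Stenaria is the least closely related of the three.

Stenaria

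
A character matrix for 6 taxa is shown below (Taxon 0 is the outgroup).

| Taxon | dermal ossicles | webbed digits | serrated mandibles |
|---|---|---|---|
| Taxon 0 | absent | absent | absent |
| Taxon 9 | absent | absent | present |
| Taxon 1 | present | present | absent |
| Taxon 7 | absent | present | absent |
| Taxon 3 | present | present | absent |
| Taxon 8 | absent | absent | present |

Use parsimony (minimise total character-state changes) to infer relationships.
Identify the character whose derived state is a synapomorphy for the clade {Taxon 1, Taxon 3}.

dermal ossicles

The outgroup has state 'absent' for every character, so 'present' is the derived state throughout.
Only Taxon 1 and Taxon 3 show the derived state 'present' for dermal ossicles, supporting them as a clade.
webbed digits (derived state 'present') is shared by Taxon 1, Taxon 3, and Taxon 7 — a synapomorphy uniting that clade.
serrated mandibles: derived state 'present' in Taxon 8 and Taxon 9 only — synapomorphy for {Taxon 8, Taxon 9}.
Most parsimonious ingroup topology: ((Taxon 9,Taxon 8),((Taxon 1,Taxon 3),Taxon 7)).
The clade {Taxon 1, Taxon 3} is supported by dermal ossicles: its derived state 'present' occurs in exactly those taxa and in no other taxon (including the outgroup).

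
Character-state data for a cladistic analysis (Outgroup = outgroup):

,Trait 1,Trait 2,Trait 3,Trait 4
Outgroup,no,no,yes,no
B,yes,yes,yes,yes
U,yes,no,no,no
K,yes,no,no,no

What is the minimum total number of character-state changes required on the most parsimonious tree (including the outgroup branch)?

Character polarity is set by the outgroup: the derived state is whichever differs from the outgroup's state, so for Trait 3 the derived state is 'no', and for the remaining characters it is 'yes'.
Trait 1 (derived state 'yes') is shared by all ingroup taxa — unites the whole ingroup.
Trait 2: derived state 'yes' in B only — an autapomorphy, so it tells us nothing about relationships among taxa.
Trait 3: derived state 'no' in K and U only — synapomorphy for {K, U}.
Trait 4 (derived state 'yes') is unique to B (autapomorphy; uninformative for grouping).
Most parsimonious ingroup topology: (B,(U,K)).
Changes per character on this tree: Trait 1: 1; Trait 2: 1; Trait 3: 1; Trait 4: 1.
Total = 4.

4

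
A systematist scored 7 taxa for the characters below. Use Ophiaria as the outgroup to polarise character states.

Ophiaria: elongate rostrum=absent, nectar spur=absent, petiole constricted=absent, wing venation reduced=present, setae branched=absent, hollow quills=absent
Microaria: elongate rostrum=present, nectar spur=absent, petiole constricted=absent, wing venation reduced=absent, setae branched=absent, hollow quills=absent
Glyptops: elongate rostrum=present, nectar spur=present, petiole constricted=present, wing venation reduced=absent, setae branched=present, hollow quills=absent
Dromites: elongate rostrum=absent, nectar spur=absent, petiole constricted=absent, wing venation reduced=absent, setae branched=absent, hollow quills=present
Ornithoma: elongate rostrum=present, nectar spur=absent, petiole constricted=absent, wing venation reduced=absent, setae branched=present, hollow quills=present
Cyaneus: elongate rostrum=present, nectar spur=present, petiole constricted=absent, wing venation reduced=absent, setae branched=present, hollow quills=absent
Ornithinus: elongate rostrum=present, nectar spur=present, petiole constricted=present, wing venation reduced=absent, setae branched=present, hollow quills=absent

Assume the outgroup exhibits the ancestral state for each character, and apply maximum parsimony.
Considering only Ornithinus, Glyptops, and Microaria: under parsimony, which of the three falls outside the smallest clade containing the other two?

Character polarity is set by the outgroup: the derived state is whichever differs from the outgroup's state, so for wing venation reduced the derived state is 'absent', and for the remaining characters it is 'present'.
elongate rostrum: derived state 'present' in Cyaneus, Glyptops, Microaria, Ornithinus, and Ornithoma only — synapomorphy for {Cyaneus, Glyptops, Microaria, Ornithinus, Ornithoma}.
nectar spur: derived state 'present' in Cyaneus, Glyptops, and Ornithinus only — synapomorphy for {Cyaneus, Glyptops, Ornithinus}.
petiole constricted: derived state 'present' in Glyptops and Ornithinus only — synapomorphy for {Glyptops, Ornithinus}.
wing venation reduced (derived state 'absent') is shared by all ingroup taxa — unites the whole ingroup.
Only Cyaneus, Glyptops, Ornithinus, and Ornithoma show the derived state 'present' for setae branched, supporting them as a clade.
hollow quills (state 'present') occurs in Dromites and Ornithoma but conflicts with the nesting implied by the other characters — most parsimoniously interpreted as homoplasy.
Most parsimonious ingroup topology: ((Microaria,(((Glyptops,Ornithinus),Cyaneus),Ornithoma)),Dromites).
Ornithinus and Glyptops share a more recent common ancestor with each other than either does with Microaria, so Microaria is the least closely related of the three.

Microaria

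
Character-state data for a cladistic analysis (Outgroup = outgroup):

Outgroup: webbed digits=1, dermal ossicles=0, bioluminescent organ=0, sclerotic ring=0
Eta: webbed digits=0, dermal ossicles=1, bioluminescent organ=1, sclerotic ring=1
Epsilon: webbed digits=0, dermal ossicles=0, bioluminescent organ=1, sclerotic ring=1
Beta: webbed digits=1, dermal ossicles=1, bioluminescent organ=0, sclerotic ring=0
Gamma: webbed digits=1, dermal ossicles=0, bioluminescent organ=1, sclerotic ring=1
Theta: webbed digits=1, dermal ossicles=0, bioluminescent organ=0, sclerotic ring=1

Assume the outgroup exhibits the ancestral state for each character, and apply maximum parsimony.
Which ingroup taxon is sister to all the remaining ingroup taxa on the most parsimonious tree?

Character polarity is set by the outgroup: the derived state is whichever differs from the outgroup's state, so for webbed digits the derived state is '0', and for the remaining characters it is '1'.
webbed digits (derived state '0') is shared by Epsilon and Eta — a synapomorphy uniting that clade.
dermal ossicles groups Beta and Eta, which is incompatible with the clades supported by the remaining characters; treating it as convergent (homoplasy) costs fewer steps than any alternative tree.
bioluminescent organ (derived state '1') is shared by Epsilon, Eta, and Gamma — a synapomorphy uniting that clade.
Only Epsilon, Eta, Gamma, and Theta show the derived state '1' for sclerotic ring, supporting them as a clade.
Most parsimonious ingroup topology: ((((Eta,Epsilon),Gamma),Theta),Beta).
Beta is sister to the clade containing all other ingroup taxa, so it is the earliest-diverging (most basal) ingroup lineage.

Beta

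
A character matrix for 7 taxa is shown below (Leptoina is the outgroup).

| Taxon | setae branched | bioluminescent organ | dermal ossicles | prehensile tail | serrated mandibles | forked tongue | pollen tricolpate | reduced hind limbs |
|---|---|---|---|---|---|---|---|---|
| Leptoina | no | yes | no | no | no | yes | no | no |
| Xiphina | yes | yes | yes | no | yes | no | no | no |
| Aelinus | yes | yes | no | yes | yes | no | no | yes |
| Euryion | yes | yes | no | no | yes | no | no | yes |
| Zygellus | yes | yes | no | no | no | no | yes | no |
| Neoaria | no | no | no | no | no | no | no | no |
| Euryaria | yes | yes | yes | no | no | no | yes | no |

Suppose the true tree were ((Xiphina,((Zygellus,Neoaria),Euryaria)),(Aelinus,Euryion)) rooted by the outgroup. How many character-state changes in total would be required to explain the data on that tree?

12

Map each character onto ((Xiphina,((Zygellus,Neoaria),Euryaria)),(Aelinus,Euryion)) (rooted by Leptoina) and count the minimum state changes it requires (Fitch parsimony):
setae branched: 2; bioluminescent organ: 1; dermal ossicles: 2; prehensile tail: 1; serrated mandibles: 2; forked tongue: 1; pollen tricolpate: 2; reduced hind limbs: 1.
Total tree length = 12.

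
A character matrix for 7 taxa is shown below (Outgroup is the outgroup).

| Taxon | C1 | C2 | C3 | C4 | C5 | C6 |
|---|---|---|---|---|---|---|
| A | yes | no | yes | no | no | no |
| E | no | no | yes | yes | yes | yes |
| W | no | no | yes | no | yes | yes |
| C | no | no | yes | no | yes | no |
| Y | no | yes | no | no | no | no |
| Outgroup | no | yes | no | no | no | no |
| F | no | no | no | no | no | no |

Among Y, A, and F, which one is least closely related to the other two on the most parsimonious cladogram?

Character polarity is set by the outgroup: the derived state is whichever differs from the outgroup's state, so for C2 the derived state is 'no', and for the remaining characters it is 'yes'.
C1: derived state 'yes' in A only — an autapomorphy, so it tells us nothing about relationships among taxa.
C2: derived state 'no' in A, C, E, F, and W only — synapomorphy for {A, C, E, F, W}.
Only A, C, E, and W show the derived state 'yes' for C3, supporting them as a clade.
C4: derived state 'yes' in E only — an autapomorphy, so it tells us nothing about relationships among taxa.
C5 (derived state 'yes') is shared by C, E, and W — a synapomorphy uniting that clade.
Only E and W show the derived state 'yes' for C6, supporting them as a clade.
Most parsimonious ingroup topology: (((A,((W,E),C)),F),Y).
F and A share a more recent common ancestor with each other than either does with Y, so Y is the least closely related of the three.

Y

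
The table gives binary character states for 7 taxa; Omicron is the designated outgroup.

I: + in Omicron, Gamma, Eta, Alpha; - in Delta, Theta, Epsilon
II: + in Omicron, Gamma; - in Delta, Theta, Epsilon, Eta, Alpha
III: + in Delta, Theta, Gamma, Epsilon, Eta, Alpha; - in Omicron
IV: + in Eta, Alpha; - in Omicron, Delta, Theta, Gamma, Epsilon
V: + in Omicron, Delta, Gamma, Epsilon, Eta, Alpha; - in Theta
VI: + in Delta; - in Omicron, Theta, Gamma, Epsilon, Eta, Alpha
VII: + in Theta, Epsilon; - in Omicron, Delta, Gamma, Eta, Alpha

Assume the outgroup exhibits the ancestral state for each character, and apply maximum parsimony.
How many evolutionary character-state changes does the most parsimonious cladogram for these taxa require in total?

7

Character polarity is set by the outgroup: the derived state is whichever differs from the outgroup's state, so for I, II, V the derived state is '-', and for the remaining characters it is '+'.
Only Delta, Epsilon, and Theta show the derived state '-' for I, supporting them as a clade.
II (derived state '-') is shared by Alpha, Delta, Epsilon, Eta, and Theta — a synapomorphy uniting that clade.
III (derived state '+') is shared by all ingroup taxa — unites the whole ingroup.
Only Alpha and Eta show the derived state '+' for IV, supporting them as a clade.
V: derived state '-' in Theta only — an autapomorphy, so it tells us nothing about relationships among taxa.
VI: derived state '+' in Delta only — an autapomorphy, so it tells us nothing about relationships among taxa.
VII (derived state '+') is shared by Epsilon and Theta — a synapomorphy uniting that clade.
Most parsimonious ingroup topology: (((Delta,(Theta,Epsilon)),(Eta,Alpha)),Gamma).
Changes per character on this tree: I: 1; II: 1; III: 1; IV: 1; V: 1; VI: 1; VII: 1.
Total = 7.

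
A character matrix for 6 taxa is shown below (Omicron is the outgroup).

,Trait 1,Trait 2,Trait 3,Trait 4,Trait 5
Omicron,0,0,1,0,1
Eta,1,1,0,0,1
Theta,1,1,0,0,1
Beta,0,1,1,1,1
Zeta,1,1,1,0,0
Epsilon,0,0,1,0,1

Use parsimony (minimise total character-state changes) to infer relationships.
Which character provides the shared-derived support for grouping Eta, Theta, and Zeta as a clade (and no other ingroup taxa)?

Trait 1

Character polarity is set by the outgroup: the derived state is whichever differs from the outgroup's state, so for Trait 3, Trait 5 the derived state is '0', and for the remaining characters it is '1'.
Only Eta, Theta, and Zeta show the derived state '1' for Trait 1, supporting them as a clade.
Trait 2: derived state '1' in Beta, Eta, Theta, and Zeta only — synapomorphy for {Beta, Eta, Theta, Zeta}.
Trait 3 (derived state '0') is shared by Eta and Theta — a synapomorphy uniting that clade.
Trait 4 (derived state '1') is unique to Beta (autapomorphy; uninformative for grouping).
Trait 5 (derived state '0') is unique to Zeta (autapomorphy; uninformative for grouping).
Most parsimonious ingroup topology: ((((Eta,Theta),Zeta),Beta),Epsilon).
The clade {Eta, Theta, Zeta} is supported by Trait 1: its derived state '1' occurs in exactly those taxa and in no other taxon (including the outgroup).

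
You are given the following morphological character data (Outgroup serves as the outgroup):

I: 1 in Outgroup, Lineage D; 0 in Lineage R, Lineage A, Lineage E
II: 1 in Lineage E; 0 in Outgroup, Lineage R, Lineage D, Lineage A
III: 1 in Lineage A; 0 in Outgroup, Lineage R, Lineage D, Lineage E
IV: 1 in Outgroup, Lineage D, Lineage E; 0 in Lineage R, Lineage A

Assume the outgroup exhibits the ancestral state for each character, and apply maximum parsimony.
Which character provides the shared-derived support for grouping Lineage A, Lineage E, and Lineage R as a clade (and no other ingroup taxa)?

Character polarity is set by the outgroup: the derived state is whichever differs from the outgroup's state, so for I, IV the derived state is '0', and for the remaining characters it is '1'.
I: derived state '0' in Lineage A, Lineage E, and Lineage R only — synapomorphy for {Lineage A, Lineage E, Lineage R}.
II: derived state '1' in Lineage E only — an autapomorphy, so it tells us nothing about relationships among taxa.
III: derived state '1' in Lineage A only — an autapomorphy, so it tells us nothing about relationships among taxa.
IV: derived state '0' in Lineage A and Lineage R only — synapomorphy for {Lineage A, Lineage R}.
Most parsimonious ingroup topology: (((Lineage R,Lineage A),Lineage E),Lineage D).
The clade {Lineage A, Lineage E, Lineage R} is supported by I: its derived state '0' occurs in exactly those taxa and in no other taxon (including the outgroup).

I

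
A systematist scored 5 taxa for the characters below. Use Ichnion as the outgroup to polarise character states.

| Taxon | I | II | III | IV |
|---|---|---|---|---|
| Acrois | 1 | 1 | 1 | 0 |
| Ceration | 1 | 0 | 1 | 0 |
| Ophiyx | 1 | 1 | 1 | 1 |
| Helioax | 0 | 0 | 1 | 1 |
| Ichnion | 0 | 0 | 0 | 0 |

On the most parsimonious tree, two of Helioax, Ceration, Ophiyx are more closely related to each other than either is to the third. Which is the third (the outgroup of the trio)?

The outgroup has state '0' for every character, so '1' is the derived state throughout.
I: derived state '1' in Acrois, Ceration, and Ophiyx only — synapomorphy for {Acrois, Ceration, Ophiyx}.
Only Acrois and Ophiyx show the derived state '1' for II, supporting them as a clade.
All ingroup taxa share the derived state '1' for III; it defines the ingroup but does not resolve relationships within it.
IV groups Helioax and Ophiyx, which is incompatible with the clades supported by the remaining characters; treating it as convergent (homoplasy) costs fewer steps than any alternative tree.
Most parsimonious ingroup topology: (((Ophiyx,Acrois),Ceration),Helioax).
Ophiyx and Ceration share a more recent common ancestor with each other than either does with Helioax, so Helioax is the least closely related of the three.

Helioax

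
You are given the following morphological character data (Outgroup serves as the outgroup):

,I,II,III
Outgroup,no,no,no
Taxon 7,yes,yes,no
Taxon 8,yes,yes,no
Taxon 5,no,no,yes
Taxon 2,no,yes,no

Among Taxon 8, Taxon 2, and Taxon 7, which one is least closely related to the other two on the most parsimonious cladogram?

Taxon 2

The outgroup has state 'no' for every character, so 'yes' is the derived state throughout.
I: derived state 'yes' in Taxon 7 and Taxon 8 only — synapomorphy for {Taxon 7, Taxon 8}.
II (derived state 'yes') is shared by Taxon 2, Taxon 7, and Taxon 8 — a synapomorphy uniting that clade.
III (derived state 'yes') is unique to Taxon 5 (autapomorphy; uninformative for grouping).
Most parsimonious ingroup topology: (((Taxon 7,Taxon 8),Taxon 2),Taxon 5).
Taxon 7 and Taxon 8 share a more recent common ancestor with each other than either does with Taxon 2, so Taxon 2 is the least closely related of the three.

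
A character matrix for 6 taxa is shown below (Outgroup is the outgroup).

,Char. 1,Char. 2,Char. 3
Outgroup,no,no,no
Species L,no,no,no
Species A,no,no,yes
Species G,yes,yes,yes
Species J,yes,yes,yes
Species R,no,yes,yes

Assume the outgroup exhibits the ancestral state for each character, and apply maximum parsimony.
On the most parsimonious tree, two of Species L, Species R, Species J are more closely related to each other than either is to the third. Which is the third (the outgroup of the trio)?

Species L

The outgroup has state 'no' for every character, so 'yes' is the derived state throughout.
Char. 1: derived state 'yes' in Species G and Species J only — synapomorphy for {Species G, Species J}.
Char. 2 (derived state 'yes') is shared by Species G, Species J, and Species R — a synapomorphy uniting that clade.
Char. 3 (derived state 'yes') is shared by Species A, Species G, Species J, and Species R — a synapomorphy uniting that clade.
Most parsimonious ingroup topology: (Species L,(Species A,((Species G,Species J),Species R))).
Species R and Species J share a more recent common ancestor with each other than either does with Species L, so Species L is the least closely related of the three.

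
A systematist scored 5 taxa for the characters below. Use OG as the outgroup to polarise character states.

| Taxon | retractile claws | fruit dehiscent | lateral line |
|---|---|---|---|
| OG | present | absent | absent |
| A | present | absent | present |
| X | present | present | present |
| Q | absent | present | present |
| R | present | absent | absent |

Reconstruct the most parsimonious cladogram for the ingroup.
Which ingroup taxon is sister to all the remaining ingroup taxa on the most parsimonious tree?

R

Character polarity is set by the outgroup: the derived state is whichever differs from the outgroup's state, so for retractile claws the derived state is 'absent', and for the remaining characters it is 'present'.
retractile claws: derived state 'absent' in Q only — an autapomorphy, so it tells us nothing about relationships among taxa.
Only Q and X show the derived state 'present' for fruit dehiscent, supporting them as a clade.
Only A, Q, and X show the derived state 'present' for lateral line, supporting them as a clade.
Most parsimonious ingroup topology: (((X,Q),A),R).
R is sister to the clade containing all other ingroup taxa, so it is the earliest-diverging (most basal) ingroup lineage.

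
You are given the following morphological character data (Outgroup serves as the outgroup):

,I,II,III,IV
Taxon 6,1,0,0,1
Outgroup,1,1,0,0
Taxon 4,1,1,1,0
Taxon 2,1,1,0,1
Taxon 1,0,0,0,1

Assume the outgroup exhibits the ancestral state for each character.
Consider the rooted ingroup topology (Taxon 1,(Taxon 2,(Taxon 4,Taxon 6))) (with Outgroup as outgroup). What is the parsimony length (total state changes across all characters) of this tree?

6

Map each character onto (Taxon 1,(Taxon 2,(Taxon 4,Taxon 6))) (rooted by Outgroup) and count the minimum state changes it requires (Fitch parsimony):
I: 1; II: 2; III: 1; IV: 2.
Total tree length = 6.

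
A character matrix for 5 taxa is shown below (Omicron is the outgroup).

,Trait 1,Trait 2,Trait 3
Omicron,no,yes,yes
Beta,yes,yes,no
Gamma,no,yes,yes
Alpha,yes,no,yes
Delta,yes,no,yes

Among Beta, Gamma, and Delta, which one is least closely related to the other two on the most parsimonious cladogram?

Character polarity is set by the outgroup: the derived state is whichever differs from the outgroup's state, so for Trait 2, Trait 3 the derived state is 'no', and for the remaining characters it is 'yes'.
Only Alpha, Beta, and Delta show the derived state 'yes' for Trait 1, supporting them as a clade.
Trait 2: derived state 'no' in Alpha and Delta only — synapomorphy for {Alpha, Delta}.
Trait 3: derived state 'no' in Beta only — an autapomorphy, so it tells us nothing about relationships among taxa.
Most parsimonious ingroup topology: ((Beta,(Alpha,Delta)),Gamma).
Delta and Beta share a more recent common ancestor with each other than either does with Gamma, so Gamma is the least closely related of the three.

Gamma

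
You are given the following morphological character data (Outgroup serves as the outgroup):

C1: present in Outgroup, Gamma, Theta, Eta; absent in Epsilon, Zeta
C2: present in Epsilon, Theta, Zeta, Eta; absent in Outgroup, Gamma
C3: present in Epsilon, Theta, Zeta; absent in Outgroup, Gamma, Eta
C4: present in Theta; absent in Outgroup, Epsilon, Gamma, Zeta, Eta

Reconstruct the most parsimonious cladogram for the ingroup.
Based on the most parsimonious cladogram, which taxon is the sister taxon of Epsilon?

Character polarity is set by the outgroup: the derived state is whichever differs from the outgroup's state, so for C1 the derived state is 'absent', and for the remaining characters it is 'present'.
C1: derived state 'absent' in Epsilon and Zeta only — synapomorphy for {Epsilon, Zeta}.
C2 (derived state 'present') is shared by Epsilon, Eta, Theta, and Zeta — a synapomorphy uniting that clade.
C3: derived state 'present' in Epsilon, Theta, and Zeta only — synapomorphy for {Epsilon, Theta, Zeta}.
C4: derived state 'present' in Theta only — an autapomorphy, so it tells us nothing about relationships among taxa.
Most parsimonious ingroup topology: ((((Epsilon,Zeta),Theta),Eta),Gamma).
Epsilon and Zeta form a cherry on this tree, so they are sister taxa.

Zeta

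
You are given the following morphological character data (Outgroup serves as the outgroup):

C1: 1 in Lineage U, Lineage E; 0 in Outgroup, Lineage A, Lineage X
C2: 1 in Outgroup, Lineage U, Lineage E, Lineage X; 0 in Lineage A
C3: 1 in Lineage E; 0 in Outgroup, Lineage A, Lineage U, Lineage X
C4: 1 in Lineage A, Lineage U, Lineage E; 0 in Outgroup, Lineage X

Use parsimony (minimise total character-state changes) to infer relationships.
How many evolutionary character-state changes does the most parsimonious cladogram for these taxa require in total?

Character polarity is set by the outgroup: the derived state is whichever differs from the outgroup's state, so for C2 the derived state is '0', and for the remaining characters it is '1'.
Only Lineage E and Lineage U show the derived state '1' for C1, supporting them as a clade.
C2: derived state '0' in Lineage A only — an autapomorphy, so it tells us nothing about relationships among taxa.
C3 (derived state '1') is unique to Lineage E (autapomorphy; uninformative for grouping).
C4 (derived state '1') is shared by Lineage A, Lineage E, and Lineage U — a synapomorphy uniting that clade.
Most parsimonious ingroup topology: ((Lineage A,(Lineage U,Lineage E)),Lineage X).
Changes per character on this tree: C1: 1; C2: 1; C3: 1; C4: 1.
Total = 4.

4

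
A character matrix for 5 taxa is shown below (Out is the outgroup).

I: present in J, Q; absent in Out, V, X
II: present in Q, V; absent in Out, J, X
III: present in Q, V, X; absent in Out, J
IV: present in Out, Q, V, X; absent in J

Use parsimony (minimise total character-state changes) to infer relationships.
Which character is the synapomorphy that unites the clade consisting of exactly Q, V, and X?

III

Character polarity is set by the outgroup: the derived state is whichever differs from the outgroup's state, so for IV the derived state is 'absent', and for the remaining characters it is 'present'.
I groups J and Q, which is incompatible with the clades supported by the remaining characters; treating it as convergent (homoplasy) costs fewer steps than any alternative tree.
II: derived state 'present' in Q and V only — synapomorphy for {Q, V}.
III: derived state 'present' in Q, V, and X only — synapomorphy for {Q, V, X}.
IV: derived state 'absent' in J only — an autapomorphy, so it tells us nothing about relationships among taxa.
Most parsimonious ingroup topology: (((Q,V),X),J).
The clade {Q, V, X} is supported by III: its derived state 'present' occurs in exactly those taxa and in no other taxon (including the outgroup).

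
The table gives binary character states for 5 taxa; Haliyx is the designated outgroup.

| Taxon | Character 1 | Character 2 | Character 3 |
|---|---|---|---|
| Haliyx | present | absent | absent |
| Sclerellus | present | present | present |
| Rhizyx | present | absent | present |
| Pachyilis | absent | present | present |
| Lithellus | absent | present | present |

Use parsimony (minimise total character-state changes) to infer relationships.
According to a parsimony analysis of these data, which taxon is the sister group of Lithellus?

Character polarity is set by the outgroup: the derived state is whichever differs from the outgroup's state, so for Character 1 the derived state is 'absent', and for the remaining characters it is 'present'.
Character 1 (derived state 'absent') is shared by Lithellus and Pachyilis — a synapomorphy uniting that clade.
Only Lithellus, Pachyilis, and Sclerellus show the derived state 'present' for Character 2, supporting them as a clade.
All ingroup taxa share the derived state 'present' for Character 3; it defines the ingroup but does not resolve relationships within it.
Most parsimonious ingroup topology: ((Sclerellus,(Pachyilis,Lithellus)),Rhizyx).
Lithellus and Pachyilis form a cherry on this tree, so they are sister taxa.

Pachyilis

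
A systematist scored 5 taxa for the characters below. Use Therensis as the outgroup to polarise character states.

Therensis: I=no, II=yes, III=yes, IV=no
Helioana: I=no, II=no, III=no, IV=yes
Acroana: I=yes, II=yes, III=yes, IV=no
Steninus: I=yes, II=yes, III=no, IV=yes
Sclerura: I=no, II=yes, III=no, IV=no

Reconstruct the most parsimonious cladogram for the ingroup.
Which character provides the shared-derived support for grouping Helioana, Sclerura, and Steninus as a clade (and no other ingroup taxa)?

III

Character polarity is set by the outgroup: the derived state is whichever differs from the outgroup's state, so for II, III the derived state is 'no', and for the remaining characters it is 'yes'.
I groups Acroana and Steninus, which is incompatible with the clades supported by the remaining characters; treating it as convergent (homoplasy) costs fewer steps than any alternative tree.
II: derived state 'no' in Helioana only — an autapomorphy, so it tells us nothing about relationships among taxa.
Only Helioana, Sclerura, and Steninus show the derived state 'no' for III, supporting them as a clade.
Only Helioana and Steninus show the derived state 'yes' for IV, supporting them as a clade.
Most parsimonious ingroup topology: (((Helioana,Steninus),Sclerura),Acroana).
The clade {Helioana, Sclerura, Steninus} is supported by III: its derived state 'no' occurs in exactly those taxa and in no other taxon (including the outgroup).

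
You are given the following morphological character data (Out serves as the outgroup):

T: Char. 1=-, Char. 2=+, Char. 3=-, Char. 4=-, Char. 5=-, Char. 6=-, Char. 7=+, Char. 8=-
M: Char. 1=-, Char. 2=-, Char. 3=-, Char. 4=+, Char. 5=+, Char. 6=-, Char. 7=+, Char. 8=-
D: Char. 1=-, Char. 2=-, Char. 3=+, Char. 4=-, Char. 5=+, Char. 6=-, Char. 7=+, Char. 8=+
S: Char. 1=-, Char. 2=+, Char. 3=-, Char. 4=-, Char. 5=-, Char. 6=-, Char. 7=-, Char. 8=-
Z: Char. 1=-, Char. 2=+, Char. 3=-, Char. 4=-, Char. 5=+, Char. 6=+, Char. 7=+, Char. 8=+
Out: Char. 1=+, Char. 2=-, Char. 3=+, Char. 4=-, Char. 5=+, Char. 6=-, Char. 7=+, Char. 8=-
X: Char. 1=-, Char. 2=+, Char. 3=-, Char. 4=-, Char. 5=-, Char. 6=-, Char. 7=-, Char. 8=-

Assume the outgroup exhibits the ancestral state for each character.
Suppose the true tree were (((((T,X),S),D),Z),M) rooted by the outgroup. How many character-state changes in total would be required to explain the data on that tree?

12

Map each character onto (((((T,X),S),D),Z),M) (rooted by Out) and count the minimum state changes it requires (Fitch parsimony):
Char. 1: 1; Char. 2: 2; Char. 3: 2; Char. 4: 1; Char. 5: 1; Char. 6: 1; Char. 7: 2; Char. 8: 2.
Total tree length = 12.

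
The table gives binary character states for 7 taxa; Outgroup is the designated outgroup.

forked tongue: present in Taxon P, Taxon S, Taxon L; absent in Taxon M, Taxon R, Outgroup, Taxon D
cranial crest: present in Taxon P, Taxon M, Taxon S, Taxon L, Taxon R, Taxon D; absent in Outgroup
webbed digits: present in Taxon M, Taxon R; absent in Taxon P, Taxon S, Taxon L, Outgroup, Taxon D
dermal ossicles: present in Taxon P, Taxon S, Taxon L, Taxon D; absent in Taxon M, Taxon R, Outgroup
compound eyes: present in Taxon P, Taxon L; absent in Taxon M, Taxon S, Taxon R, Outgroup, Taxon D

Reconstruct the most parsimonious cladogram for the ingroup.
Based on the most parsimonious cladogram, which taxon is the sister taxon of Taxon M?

The outgroup has state 'absent' for every character, so 'present' is the derived state throughout.
forked tongue: derived state 'present' in Taxon L, Taxon P, and Taxon S only — synapomorphy for {Taxon L, Taxon P, Taxon S}.
All ingroup taxa share the derived state 'present' for cranial crest; it defines the ingroup but does not resolve relationships within it.
Only Taxon M and Taxon R show the derived state 'present' for webbed digits, supporting them as a clade.
dermal ossicles (derived state 'present') is shared by Taxon D, Taxon L, Taxon P, and Taxon S — a synapomorphy uniting that clade.
Only Taxon L and Taxon P show the derived state 'present' for compound eyes, supporting them as a clade.
Most parsimonious ingroup topology: ((((Taxon L,Taxon P),Taxon S),Taxon D),(Taxon R,Taxon M)).
Taxon M and Taxon R form a cherry on this tree, so they are sister taxa.

Taxon R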